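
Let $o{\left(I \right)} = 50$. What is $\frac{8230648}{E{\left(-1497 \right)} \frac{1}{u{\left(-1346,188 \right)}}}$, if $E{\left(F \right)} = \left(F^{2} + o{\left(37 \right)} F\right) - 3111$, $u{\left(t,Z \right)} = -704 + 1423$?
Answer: $\frac{739729489}{270381} \approx 2735.9$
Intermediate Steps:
$u{\left(t,Z \right)} = 719$
$E{\left(F \right)} = -3111 + F^{2} + 50 F$ ($E{\left(F \right)} = \left(F^{2} + 50 F\right) - 3111 = -3111 + F^{2} + 50 F$)
$\frac{8230648}{E{\left(-1497 \right)} \frac{1}{u{\left(-1346,188 \right)}}} = \frac{8230648}{\left(-3111 + \left(-1497\right)^{2} + 50 \left(-1497\right)\right) \frac{1}{719}} = \frac{8230648}{\left(-3111 + 2241009 - 74850\right) \frac{1}{719}} = \frac{8230648}{2163048 \cdot \frac{1}{719}} = \frac{8230648}{\frac{2163048}{719}} = 8230648 \cdot \frac{719}{2163048} = \frac{739729489}{270381}$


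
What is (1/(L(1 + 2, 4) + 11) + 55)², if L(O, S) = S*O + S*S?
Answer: 4605316/1521 ≈ 3027.8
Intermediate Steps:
L(O, S) = S² + O*S (L(O, S) = O*S + S² = S² + O*S)
(1/(L(1 + 2, 4) + 11) + 55)² = (1/(4*((1 + 2) + 4) + 11) + 55)² = (1/(4*(3 + 4) + 11) + 55)² = (1/(4*7 + 11) + 55)² = (1/(28 + 11) + 55)² = (1/39 + 55)² = (2146/39)² = 4605316/1521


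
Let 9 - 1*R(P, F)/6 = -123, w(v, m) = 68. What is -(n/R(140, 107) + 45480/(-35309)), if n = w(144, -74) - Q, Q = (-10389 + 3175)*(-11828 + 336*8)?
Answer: 52912873427/635562 ≈ 83254.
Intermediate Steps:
Q = 65935960 (Q = -7214*(-11828 + 2688) = -7214*(-9140) = 65935960)
R(P, F) = 792 (R(P, F) = 54 - 6*(-123) = 54 + 738 = 792)
n = -65935892 (n = 68 - 1*65935960 = 68 - 65935960 = -65935892)
-(n/R(140, 107) + 45480/(-35309)) = -(-65935892/792 + 45480/(-35309)) = -(-65935892*1/792 + 45480*(-1/35309)) = -(-1498543/18 - 45480/35309) = -1*(-52912873427/635562) = 52912873427/635562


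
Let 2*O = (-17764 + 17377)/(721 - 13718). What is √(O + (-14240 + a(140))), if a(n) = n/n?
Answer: I*√9621111884926/25994 ≈ 119.33*I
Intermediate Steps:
a(n) = 1
O = 387/25994 (O = ((-17764 + 17377)/(721 - 13718))/2 = (-387/(-12997))/2 = (-387*(-1/12997))/2 = (½)*(387/12997) = 387/25994 ≈ 0.014888)
√(O + (-14240 + a(140))) = √(387/25994 + (-14240 + 1)) = √(387/25994 - 14239) = √(-370128179/25994) = I*√9621111884926/25994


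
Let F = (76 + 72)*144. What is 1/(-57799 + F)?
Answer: -1/36487 ≈ -2.7407e-5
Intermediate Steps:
F = 21312 (F = 148*144 = 21312)
1/(-57799 + F) = 1/(-57799 + 21312) = 1/(-36487) = -1/36487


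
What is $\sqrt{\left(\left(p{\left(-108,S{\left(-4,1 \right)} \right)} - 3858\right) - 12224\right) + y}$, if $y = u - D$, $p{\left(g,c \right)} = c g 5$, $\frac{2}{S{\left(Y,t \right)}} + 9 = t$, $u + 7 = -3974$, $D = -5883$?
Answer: $53 i \sqrt{5} \approx 118.51 i$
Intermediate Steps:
$u = -3981$ ($u = -7 - 3974 = -3981$)
$S{\left(Y,t \right)} = \frac{2}{-9 + t}$
$p{\left(g,c \right)} = 5 c g$
$y = 1902$ ($y = -3981 - -5883 = -3981 + 5883 = 1902$)
$\sqrt{\left(\left(p{\left(-108,S{\left(-4,1 \right)} \right)} - 3858\right) - 12224\right) + y} = \sqrt{\left(\left(5 \frac{2}{-9 + 1} \left(-108\right) - 3858\right) - 12224\right) + 1902} = \sqrt{\left(\left(5 \frac{2}{-8} \left(-108\right) - 3858\right) - 12224\right) + 1902} = \sqrt{\left(\left(5 \cdot 2 \left(- \frac{1}{8}\right) \left(-108\right) - 3858\right) - 12224\right) + 1902} = \sqrt{\left(\left(5 \left(- \frac{1}{4}\right) \left(-108\right) - 3858\right) - 12224\right) + 1902} = \sqrt{\left(\left(135 - 3858\right) - 12224\right) + 1902} = \sqrt{\left(-3723 - 12224\right) + 1902} = \sqrt{-15947 + 1902} = \sqrt{-14045} = 53 i \sqrt{5}$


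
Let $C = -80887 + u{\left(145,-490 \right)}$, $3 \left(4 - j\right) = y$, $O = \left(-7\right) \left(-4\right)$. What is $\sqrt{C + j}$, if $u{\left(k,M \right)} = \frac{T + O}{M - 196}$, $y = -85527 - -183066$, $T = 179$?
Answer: $\frac{i \sqrt{1089058082}}{98} \approx 336.74 i$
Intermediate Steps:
$O = 28$
$y = 97539$ ($y = -85527 + 183066 = 97539$)
$u{\left(k,M \right)} = \frac{207}{-196 + M}$ ($u{\left(k,M \right)} = \frac{179 + 28}{M - 196} = \frac{207}{-196 + M}$)
$j = -32509$ ($j = 4 - 32513 = -32509$)
$C = - \frac{55488689}{686}$ ($C = -80887 + \frac{207}{-196 - 490} = -80887 + \frac{207}{-686} = -80887 + 207 \left(- \frac{1}{686}\right) = -80887 - \frac{207}{686} = - \frac{55488689}{686} \approx -80887.0$)
$\sqrt{C + j} = \sqrt{- \frac{55488689}{686} - 32509} = \sqrt{- \frac{77789863}{686}} = \frac{i \sqrt{1089058082}}{98}$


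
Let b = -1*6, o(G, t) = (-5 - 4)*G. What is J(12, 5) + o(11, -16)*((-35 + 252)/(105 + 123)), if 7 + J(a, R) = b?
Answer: -8149/76 ≈ -107.22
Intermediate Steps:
o(G, t) = -9*G
b = -6
J(a, R) = -13 (J(a, R) = -7 - 6 = -13)
J(12, 5) + o(11, -16)*((-35 + 252)/(105 + 123)) = -13 + (-9*11)*((-35 + 252)/(105 + 123)) = -13 - 21483/228 = -13 - 99*217/228 = -13 - 7161/76 = -8149/76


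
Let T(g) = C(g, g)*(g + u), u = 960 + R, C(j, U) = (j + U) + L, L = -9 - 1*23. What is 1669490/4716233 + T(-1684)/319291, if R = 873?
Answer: -1856190506210/1505850750803 ≈ -1.2327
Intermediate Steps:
L = -32 (L = -9 - 23 = -32)
C(j, U) = -32 + U + j (C(j, U) = (j + U) - 32 = (U + j) - 32 = -32 + U + j)
u = 1833 (u = 960 + 873 = 1833)
T(g) = (-32 + 2*g)*(1833 + g) (T(g) = (-32 + g + g)*(g + 1833) = (-32 + 2*g)*(1833 + g))
1669490/4716233 + T(-1684)/319291 = 1669490/4716233 + (2*(-16 - 1684)*(1833 - 1684))/319291 = 1669490*(1/4716233) + (2*(-1700)*149)*(1/319291) = 1669490/4716233 - 506600*1/319291 = 1669490/4716233 - 506600/319291 = -1856190506210/1505850750803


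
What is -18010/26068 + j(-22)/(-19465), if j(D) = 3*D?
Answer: -174422081/253706810 ≈ -0.68749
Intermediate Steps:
-18010/26068 + j(-22)/(-19465) = -18010/26068 + (3*(-22))/(-19465) = -18010*1/26068 - 66*(-1/19465) = -9005/13034 + 66/19465 = -174422081/253706810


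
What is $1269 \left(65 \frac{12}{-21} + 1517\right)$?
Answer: $\frac{13145571}{7} \approx 1.8779 \cdot 10^{6}$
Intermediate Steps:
$1269 \left(65 \frac{12}{-21} + 1517\right) = 1269 \left(65 \cdot 12 \left(- \frac{1}{21}\right) + 1517\right) = 1269 \left(65 \left(- \frac{4}{7}\right) + 1517\right) = 1269 \left(- \frac{260}{7} + 1517\right) = 1269 \cdot \frac{10359}{7} = \frac{13145571}{7}$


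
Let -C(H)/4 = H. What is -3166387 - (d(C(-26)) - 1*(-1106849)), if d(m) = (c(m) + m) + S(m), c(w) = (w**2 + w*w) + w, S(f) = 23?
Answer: -4295099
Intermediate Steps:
C(H) = -4*H
c(w) = w + 2*w**2 (c(w) = (w**2 + w**2) + w = 2*w**2 + w = w + 2*w**2)
d(m) = 23 + m + m*(1 + 2*m) (d(m) = (m*(1 + 2*m) + m) + 23 = (m + m*(1 + 2*m)) + 23 = 23 + m + m*(1 + 2*m))
-3166387 - (d(C(-26)) - 1*(-1106849)) = -3166387 - ((23 - 4*(-26) + (-4*(-26))*(1 + 2*(-4*(-26)))) - 1*(-1106849)) = -3166387 - ((23 + 104 + 104*(1 + 2*104)) + 1106849) = -3166387 - ((23 + 104 + 104*(1 + 208)) + 1106849) = -3166387 - ((23 + 104 + 104*209) + 1106849) = -3166387 - ((23 + 104 + 21736) + 1106849) = -3166387 - (21863 + 1106849) = -3166387 - 1*1128712 = -3166387 - 1128712 = -4295099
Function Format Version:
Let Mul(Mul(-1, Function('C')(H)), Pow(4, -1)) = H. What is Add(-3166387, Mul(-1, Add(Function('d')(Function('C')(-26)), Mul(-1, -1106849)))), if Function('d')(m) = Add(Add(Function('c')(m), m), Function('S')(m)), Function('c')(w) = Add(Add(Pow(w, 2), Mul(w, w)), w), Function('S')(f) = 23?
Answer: -4295099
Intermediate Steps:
Function('C')(H) = Mul(-4, H)
Function('c')(w) = Add(w, Mul(2, Pow(w, 2))) (Function('c')(w) = Add(Add(Pow(w, 2), Pow(w, 2)), w) = Add(Mul(2, Pow(w, 2)), w) = Add(w, Mul(2, Pow(w, 2))))
Function('d')(m) = Add(23, m, Mul(m, Add(1, Mul(2, m)))) (Function('d')(m) = Add(Add(Mul(m, Add(1, Mul(2, m))), m), 23) = Add(Add(m, Mul(m, Add(1, Mul(2, m)))), 23) = Add(23, m, Mul(m, Add(1, Mul(2, m)))))
Add(-3166387, Mul(-1, Add(Function('d')(Function('C')(-26)), Mul(-1, -1106849)))) = Add(-3166387, Mul(-1, Add(Add(23, Mul(-4, -26), Mul(Mul(-4, -26), Add(1, Mul(2, Mul(-4, -26))))), Mul(-1, -1106849)))) = Add(-3166387, Mul(-1, Add(Add(23, 104, Mul(104, Add(1, Mul(2, 104)))), 1106849))) = Add(-3166387, Mul(-1, Add(Add(23, 104, Mul(104, Add(1, 208))), 1106849))) = Add(-3166387, Mul(-1, Add(Add(23, 104, Mul(104, 209)), 1106849))) = Add(-3166387, Mul(-1, Add(Add(23, 104, 21736), 1106849))) = Add(-3166387, Mul(-1, Add(21863, 1106849))) = Add(-3166387, Mul(-1, 1128712)) = Add(-3166387, -1128712) = -4295099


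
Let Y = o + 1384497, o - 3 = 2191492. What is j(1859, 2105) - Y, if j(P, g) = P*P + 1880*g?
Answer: 3837289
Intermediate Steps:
o = 2191495 (o = 3 + 2191492 = 2191495)
j(P, g) = P² + 1880*g
Y = 3575992 (Y = 2191495 + 1384497 = 3575992)
j(1859, 2105) - Y = (1859² + 1880*2105) - 1*3575992 = (3455881 + 3957400) - 3575992 = 7413281 - 3575992 = 3837289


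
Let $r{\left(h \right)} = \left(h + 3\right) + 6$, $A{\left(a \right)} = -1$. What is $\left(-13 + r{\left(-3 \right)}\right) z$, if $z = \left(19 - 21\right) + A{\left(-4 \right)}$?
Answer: $21$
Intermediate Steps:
$r{\left(h \right)} = 9 + h$ ($r{\left(h \right)} = \left(3 + h\right) + 6 = 9 + h$)
$z = -3$ ($z = \left(19 - 21\right) - 1 = -2 - 1 = -3$)
$\left(-13 + r{\left(-3 \right)}\right) z = \left(-13 + \left(9 - 3\right)\right) \left(-3\right) = \left(-13 + 6\right) \left(-3\right) = \left(-7\right) \left(-3\right) = 21$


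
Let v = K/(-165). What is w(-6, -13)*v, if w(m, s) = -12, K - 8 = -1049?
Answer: -4164/55 ≈ -75.709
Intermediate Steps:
K = -1041 (K = 8 - 1049 = -1041)
v = 347/55 (v = -1041/(-165) = -1041*(-1/165) = 347/55 ≈ 6.3091)
w(-6, -13)*v = -12*347/55 = -4164/55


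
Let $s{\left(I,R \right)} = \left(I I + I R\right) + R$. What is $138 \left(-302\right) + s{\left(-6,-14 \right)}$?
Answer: $-41570$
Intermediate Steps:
$s{\left(I,R \right)} = R + I^{2} + I R$ ($s{\left(I,R \right)} = \left(I^{2} + I R\right) + R = R + I^{2} + I R$)
$138 \left(-302\right) + s{\left(-6,-14 \right)} = 138 \left(-302\right) - \left(-70 - 36\right) = -41676 + \left(-14 + 36 + 84\right) = -41676 + 106 = -41570$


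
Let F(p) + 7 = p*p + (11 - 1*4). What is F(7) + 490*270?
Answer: 132349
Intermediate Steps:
F(p) = p**2 (F(p) = -7 + (p*p + (11 - 1*4)) = -7 + (p**2 + (11 - 4)) = -7 + (p**2 + 7) = -7 + (7 + p**2) = p**2)
F(7) + 490*270 = 7**2 + 490*270 = 49 + 132300 = 132349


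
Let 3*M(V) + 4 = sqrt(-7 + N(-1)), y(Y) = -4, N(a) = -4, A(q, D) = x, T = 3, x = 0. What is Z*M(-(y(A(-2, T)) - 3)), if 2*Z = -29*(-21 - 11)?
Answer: -1856/3 + 464*I*sqrt(11)/3 ≈ -618.67 + 512.97*I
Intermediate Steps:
A(q, D) = 0
M(V) = -4/3 + I*sqrt(11)/3 (M(V) = -4/3 + sqrt(-7 - 4)/3 = -4/3 + sqrt(-11)/3 = -4/3 + (I*sqrt(11))/3 = -4/3 + I*sqrt(11)/3)
Z = 464 (Z = (-29*(-21 - 11))/2 = (-29*(-32))/2 = (1/2)*928 = 464)
Z*M(-(y(A(-2, T)) - 3)) = 464*(-4/3 + I*sqrt(11)/3) = -1856/3 + 464*I*sqrt(11)/3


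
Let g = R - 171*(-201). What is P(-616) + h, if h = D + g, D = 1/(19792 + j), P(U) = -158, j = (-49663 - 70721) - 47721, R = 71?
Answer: 5084762891/148313 ≈ 34284.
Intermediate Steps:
j = -168105 (j = -120384 - 47721 = -168105)
g = 34442 (g = 71 - 171*(-201) = 71 + 34371 = 34442)
D = -1/148313 (D = 1/(19792 - 168105) = 1/(-148313) = -1/148313 ≈ -6.7425e-6)
h = 5108196345/148313 (h = -1/148313 + 34442 = 5108196345/148313 ≈ 34442.)
P(-616) + h = -158 + 5108196345/148313 = 5084762891/148313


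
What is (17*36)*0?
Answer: 0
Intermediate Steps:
(17*36)*0 = 612*0 = 0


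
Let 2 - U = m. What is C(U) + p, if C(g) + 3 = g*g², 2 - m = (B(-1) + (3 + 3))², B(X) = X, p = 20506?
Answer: 36128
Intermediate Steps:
m = -23 (m = 2 - (-1 + (3 + 3))² = 2 - (-1 + 6)² = 2 - 1*5² = 2 - 1*25 = 2 - 25 = -23)
U = 25 (U = 2 - 1*(-23) = 2 + 23 = 25)
C(g) = -3 + g³ (C(g) = -3 + g*g² = -3 + g³)
C(U) + p = (-3 + 25³) + 20506 = (-3 + 15625) + 20506 = 15622 + 20506 = 36128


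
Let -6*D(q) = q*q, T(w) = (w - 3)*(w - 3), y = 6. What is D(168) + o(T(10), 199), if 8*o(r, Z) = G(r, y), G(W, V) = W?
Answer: -37583/8 ≈ -4697.9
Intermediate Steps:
T(w) = (-3 + w)² (T(w) = (-3 + w)*(-3 + w) = (-3 + w)²)
D(q) = -q²/6 (D(q) = -q*q/6 = -q²/6)
o(r, Z) = r/8
D(168) + o(T(10), 199) = -⅙*168² + (-3 + 10)²/8 = -⅙*28224 + (⅛)*7² = -4704 + (⅛)*49 = -4704 + 49/8 = -37583/8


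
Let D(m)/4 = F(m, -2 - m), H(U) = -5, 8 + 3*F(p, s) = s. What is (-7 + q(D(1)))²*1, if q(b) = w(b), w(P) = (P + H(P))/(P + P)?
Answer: 310249/7744 ≈ 40.063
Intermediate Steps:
F(p, s) = -8/3 + s/3
w(P) = (-5 + P)/(2*P) (w(P) = (P - 5)/(P + P) = (-5 + P)/((2*P)) = (-5 + P)*(1/(2*P)) = (-5 + P)/(2*P))
D(m) = -40/3 - 4*m/3 (D(m) = 4*(-8/3 + (-2 - m)/3) = 4*(-8/3 + (-⅔ - m/3)) = 4*(-10/3 - m/3) = -40/3 - 4*m/3)
q(b) = (-5 + b)/(2*b)
(-7 + q(D(1)))²*1 = (-7 + (-5 + (-40/3 - 4/3*1))/(2*(-40/3 - 4/3*1)))²*1 = (-7 + (-5 + (-40/3 - 4/3))/(2*(-40/3 - 4/3)))²*1 = (-7 + (-5 - 44/3)/(2*(-44/3)))²*1 = (-7 + (½)*(-3/44)*(-59/3))²*1 = (-7 + 59/88)²*1 = (-557/88)²*1 = (310249/7744)*1 = 310249/7744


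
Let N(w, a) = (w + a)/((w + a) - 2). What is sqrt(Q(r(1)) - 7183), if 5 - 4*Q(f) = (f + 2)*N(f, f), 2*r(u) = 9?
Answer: I*sqrt(5632130)/28 ≈ 84.758*I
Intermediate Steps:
N(w, a) = (a + w)/(-2 + a + w) (N(w, a) = (a + w)/((a + w) - 2) = (a + w)/(-2 + a + w))
r(u) = 9/2 (r(u) = (1/2)*9 = 9/2)
Q(f) = 5/4 - f*(2 + f)/(2*(-2 + 2*f)) (Q(f) = 5/4 - (f + 2)*(f + f)/(-2 + f + f)/4 = 5/4 - (2 + f)*(2*f)/(-2 + 2*f)/4 = 5/4 - (2 + f)*2*f/(-2 + 2*f)/4 = 5/4 - f*(2 + f)/(2*(-2 + 2*f)))
sqrt(Q(r(1)) - 7183) = sqrt((-5 - (9/2)**2 + 3*(9/2))/(4*(-1 + 9/2)) - 7183) = sqrt((-5 - 1*81/4 + 27/2)/(4*(7/2)) - 7183) = sqrt((1/4)*(2/7)*(-5 - 81/4 + 27/2) - 7183) = sqrt((1/4)*(2/7)*(-47/4) - 7183) = sqrt(-47/56 - 7183) = sqrt(-402295/56) = I*sqrt(5632130)/28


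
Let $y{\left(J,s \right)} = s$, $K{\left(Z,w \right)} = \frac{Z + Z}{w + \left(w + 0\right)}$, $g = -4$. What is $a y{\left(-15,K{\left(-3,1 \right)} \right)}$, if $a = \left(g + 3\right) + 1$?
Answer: $0$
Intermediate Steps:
$K{\left(Z,w \right)} = \frac{Z}{w}$ ($K{\left(Z,w \right)} = \frac{2 Z}{w + w} = \frac{2 Z}{2 w} = 2 Z \frac{1}{2 w} = \frac{Z}{w}$)
$a = 0$ ($a = \left(-4 + 3\right) + 1 = -1 + 1 = 0$)
$a y{\left(-15,K{\left(-3,1 \right)} \right)} = 0 \left(- \frac{3}{1}\right) = 0 \left(\left(-3\right) 1\right) = 0 \left(-3\right) = 0$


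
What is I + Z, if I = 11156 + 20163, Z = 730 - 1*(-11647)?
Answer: 43696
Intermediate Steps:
Z = 12377 (Z = 730 + 11647 = 12377)
I = 31319
I + Z = 31319 + 12377 = 43696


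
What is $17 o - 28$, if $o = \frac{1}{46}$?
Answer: $- \frac{1271}{46} \approx -27.63$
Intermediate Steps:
$o = \frac{1}{46} \approx 0.021739$
$17 o - 28 = 17 \cdot \frac{1}{46} - 28 = \frac{17}{46} - 28 = - \frac{1271}{46}$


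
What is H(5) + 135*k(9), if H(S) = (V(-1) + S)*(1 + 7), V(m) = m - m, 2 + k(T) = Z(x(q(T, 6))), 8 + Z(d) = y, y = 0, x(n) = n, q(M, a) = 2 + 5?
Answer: -1310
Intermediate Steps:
q(M, a) = 7
Z(d) = -8 (Z(d) = -8 + 0 = -8)
k(T) = -10 (k(T) = -2 - 8 = -10)
V(m) = 0
H(S) = 8*S (H(S) = (0 + S)*(1 + 7) = S*8 = 8*S)
H(5) + 135*k(9) = 8*5 + 135*(-10) = 40 - 1350 = -1310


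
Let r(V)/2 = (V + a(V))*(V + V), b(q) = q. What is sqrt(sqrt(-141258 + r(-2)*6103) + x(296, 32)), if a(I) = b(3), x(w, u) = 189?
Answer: sqrt(189 + I*sqrt(190082)) ≈ 18.223 + 11.962*I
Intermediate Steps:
a(I) = 3
r(V) = 4*V*(3 + V) (r(V) = 2*((V + 3)*(V + V)) = 2*((3 + V)*(2*V)) = 2*(2*V*(3 + V)) = 4*V*(3 + V))
sqrt(sqrt(-141258 + r(-2)*6103) + x(296, 32)) = sqrt(sqrt(-141258 + (4*(-2)*(3 - 2))*6103) + 189) = sqrt(sqrt(-141258 + (4*(-2)*1)*6103) + 189) = sqrt(sqrt(-141258 - 8*6103) + 189) = sqrt(sqrt(-141258 - 48824) + 189) = sqrt(sqrt(-190082) + 189) = sqrt(I*sqrt(190082) + 189) = sqrt(189 + I*sqrt(190082))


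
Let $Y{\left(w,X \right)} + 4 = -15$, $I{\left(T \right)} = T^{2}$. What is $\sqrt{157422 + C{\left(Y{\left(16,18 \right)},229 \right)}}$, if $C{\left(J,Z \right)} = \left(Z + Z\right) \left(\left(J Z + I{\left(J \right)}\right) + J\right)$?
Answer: $10 i \sqrt{16787} \approx 1295.6 i$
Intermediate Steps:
$Y{\left(w,X \right)} = -19$ ($Y{\left(w,X \right)} = -4 - 15 = -19$)
$C{\left(J,Z \right)} = 2 Z \left(J + J^{2} + J Z\right)$ ($C{\left(J,Z \right)} = \left(Z + Z\right) \left(\left(J Z + J^{2}\right) + J\right) = 2 Z \left(\left(J^{2} + J Z\right) + J\right) = 2 Z \left(J + J^{2} + J Z\right)$)
$\sqrt{157422 + C{\left(Y{\left(16,18 \right)},229 \right)}} = \sqrt{157422 + 2 \left(-19\right) 229 \left(1 - 19 + 229\right)} = \sqrt{157422 + 2 \left(-19\right) 229 \cdot 211} = \sqrt{157422 - 1836122} = \sqrt{-1678700} = 10 i \sqrt{16787}$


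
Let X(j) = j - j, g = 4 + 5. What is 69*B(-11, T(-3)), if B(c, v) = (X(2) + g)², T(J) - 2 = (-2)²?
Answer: 5589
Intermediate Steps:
g = 9
T(J) = 6 (T(J) = 2 + (-2)² = 2 + 4 = 6)
X(j) = 0
B(c, v) = 81 (B(c, v) = (0 + 9)² = 9² = 81)
69*B(-11, T(-3)) = 69*81 = 5589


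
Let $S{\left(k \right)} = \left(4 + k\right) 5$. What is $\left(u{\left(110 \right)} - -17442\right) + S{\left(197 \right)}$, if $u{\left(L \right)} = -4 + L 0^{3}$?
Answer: $18443$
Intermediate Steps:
$u{\left(L \right)} = -4$ ($u{\left(L \right)} = -4 + L 0 = -4 + 0 = -4$)
$S{\left(k \right)} = 20 + 5 k$
$\left(u{\left(110 \right)} - -17442\right) + S{\left(197 \right)} = \left(-4 - -17442\right) + \left(20 + 5 \cdot 197\right) = \left(-4 + 17442\right) + \left(20 + 985\right) = 17438 + 1005 = 18443$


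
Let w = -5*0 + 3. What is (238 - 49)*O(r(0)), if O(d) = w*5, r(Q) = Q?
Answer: 2835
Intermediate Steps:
w = 3 (w = 0 + 3 = 3)
O(d) = 15 (O(d) = 3*5 = 15)
(238 - 49)*O(r(0)) = (238 - 49)*15 = 189*15 = 2835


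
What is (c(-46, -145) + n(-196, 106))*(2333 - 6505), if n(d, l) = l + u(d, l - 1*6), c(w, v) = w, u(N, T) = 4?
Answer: -267008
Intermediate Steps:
n(d, l) = 4 + l (n(d, l) = l + 4 = 4 + l)
(c(-46, -145) + n(-196, 106))*(2333 - 6505) = (-46 + (4 + 106))*(2333 - 6505) = (-46 + 110)*(-4172) = 64*(-4172) = -267008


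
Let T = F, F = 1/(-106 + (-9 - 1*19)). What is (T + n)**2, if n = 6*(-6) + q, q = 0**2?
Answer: 23280625/17956 ≈ 1296.5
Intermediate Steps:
q = 0
F = -1/134 (F = 1/(-106 + (-9 - 19)) = 1/(-106 - 28) = 1/(-134) = -1/134 ≈ -0.0074627)
n = -36 (n = 6*(-6) + 0 = -36 + 0 = -36)
T = -1/134 ≈ -0.0074627
(T + n)**2 = (-1/134 - 36)**2 = (-4825/134)**2 = 23280625/17956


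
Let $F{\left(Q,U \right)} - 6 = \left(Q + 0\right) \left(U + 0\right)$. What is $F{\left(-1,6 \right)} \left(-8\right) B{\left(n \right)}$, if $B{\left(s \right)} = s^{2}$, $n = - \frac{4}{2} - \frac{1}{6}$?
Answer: $0$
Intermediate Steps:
$F{\left(Q,U \right)} = 6 + Q U$ ($F{\left(Q,U \right)} = 6 + \left(Q + 0\right) \left(U + 0\right) = 6 + Q U$)
$n = - \frac{13}{6}$ ($n = \left(-4\right) \frac{1}{2} - \frac{1}{6} = -2 - \frac{1}{6} = - \frac{13}{6} \approx -2.1667$)
$F{\left(-1,6 \right)} \left(-8\right) B{\left(n \right)} = \left(6 - 6\right) \left(-8\right) \left(- \frac{13}{6}\right)^{2} = \left(6 - 6\right) \left(-8\right) \frac{169}{36} = 0 \left(-8\right) \frac{169}{36} = 0 \cdot \frac{169}{36} = 0$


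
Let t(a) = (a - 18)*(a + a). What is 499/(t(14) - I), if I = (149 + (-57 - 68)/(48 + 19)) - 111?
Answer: -33433/9925 ≈ -3.3686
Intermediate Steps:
t(a) = 2*a*(-18 + a) (t(a) = (-18 + a)*(2*a) = 2*a*(-18 + a))
I = 2421/67 (I = (149 - 125/67) - 111 = 9858/67 - 111 = 2421/67 ≈ 36.134)
499/(t(14) - I) = 499/(2*14*(-18 + 14) - 1*2421/67) = 499/(2*14*(-4) - 2421/67) = 499/(-112 - 2421/67) = 499/(-9925/67) = 499*(-67/9925) = -33433/9925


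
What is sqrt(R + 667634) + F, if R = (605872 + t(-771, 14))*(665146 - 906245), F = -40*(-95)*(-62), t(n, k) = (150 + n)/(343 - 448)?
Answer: -235600 + I*sqrt(178942967237405)/35 ≈ -2.356e+5 + 3.822e+5*I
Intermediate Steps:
t(n, k) = -10/7 - n/105 (t(n, k) = (150 + n)/(-105) = (150 + n)*(-1/105) = -10/7 - n/105)
F = -235600 (F = 3800*(-62) = -235600)
R = -5112679573973/35 (R = (605872 + (-10/7 - 1/105*(-771)))*(665146 - 906245) = (605872 + (-10/7 + 257/35))*(-241099) = (605872 + 207/35)*(-241099) = (21205727/35)*(-241099) = -5112679573973/35 ≈ -1.4608e+11)
sqrt(R + 667634) + F = sqrt(-5112679573973/35 + 667634) - 235600 = sqrt(-5112656206783/35) - 235600 = I*sqrt(178942967237405)/35 - 235600 = -235600 + I*sqrt(178942967237405)/35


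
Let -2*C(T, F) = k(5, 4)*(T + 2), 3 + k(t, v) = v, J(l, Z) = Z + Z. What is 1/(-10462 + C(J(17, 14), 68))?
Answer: -1/10477 ≈ -9.5447e-5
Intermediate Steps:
J(l, Z) = 2*Z
k(t, v) = -3 + v
C(T, F) = -1 - T/2 (C(T, F) = -(-3 + 4)*(T + 2)/2 = -(2 + T)/2 = -1 - T/2)
1/(-10462 + C(J(17, 14), 68)) = 1/(-10462 + (-1 - 14)) = 1/(-10462 - 15) = 1/(-10477) = -1/10477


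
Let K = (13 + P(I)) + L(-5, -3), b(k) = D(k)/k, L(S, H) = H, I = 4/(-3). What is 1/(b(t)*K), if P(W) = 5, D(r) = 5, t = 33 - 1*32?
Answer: 1/75 ≈ 0.013333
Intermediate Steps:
I = -4/3 (I = 4*(-1/3) = -4/3 ≈ -1.3333)
t = 1 (t = 33 - 32 = 1)
b(k) = 5/k
K = 15 (K = (13 + 5) - 3 = 18 - 3 = 15)
1/(b(t)*K) = 1/((5/1)*15) = 1/((5*1)*15) = 1/(5*15) = 1/75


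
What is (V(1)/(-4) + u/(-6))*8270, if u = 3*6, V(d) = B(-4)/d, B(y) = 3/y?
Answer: -186075/8 ≈ -23259.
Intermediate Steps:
V(d) = -3/(4*d) (V(d) = (3/(-4))/d = (3*(-1/4))/d = -3/(4*d))
u = 18
(V(1)/(-4) + u/(-6))*8270 = (-3/4/1/(-4) + 18/(-6))*8270 = (-3/4*1*(-1/4) + 18*(-1/6))*8270 = (-3/4*(-1/4) - 3)*8270 = (3/16 - 3)*8270 = -45/16*8270 = -186075/8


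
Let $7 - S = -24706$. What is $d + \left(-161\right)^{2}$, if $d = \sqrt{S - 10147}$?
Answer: $25921 + \sqrt{14566} \approx 26042.0$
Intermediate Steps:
$S = 24713$ ($S = 7 - -24706 = 7 + 24706 = 24713$)
$d = \sqrt{14566}$ ($d = \sqrt{24713 - 10147} = \sqrt{14566} \approx 120.69$)
$d + \left(-161\right)^{2} = \sqrt{14566} + \left(-161\right)^{2} = \sqrt{14566} + 25921 = 25921 + \sqrt{14566}$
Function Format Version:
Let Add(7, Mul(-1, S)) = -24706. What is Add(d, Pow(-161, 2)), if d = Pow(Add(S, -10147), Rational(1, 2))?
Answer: Add(25921, Pow(14566, Rational(1, 2))) ≈ 26042.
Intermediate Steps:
S = 24713 (S = Add(7, Mul(-1, -24706)) = Add(7, 24706) = 24713)
d = Pow(14566, Rational(1, 2)) (d = Pow(Add(24713, -10147), Rational(1, 2)) = Pow(14566, Rational(1, 2)) ≈ 120.69)
Add(d, Pow(-161, 2)) = Add(Pow(14566, Rational(1, 2)), Pow(-161, 2)) = Add(Pow(14566, Rational(1, 2)), 25921) = Add(25921, Pow(14566, Rational(1, 2)))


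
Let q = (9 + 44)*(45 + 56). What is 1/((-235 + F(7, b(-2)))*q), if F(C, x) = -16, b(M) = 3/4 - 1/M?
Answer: -1/1343603 ≈ -7.4427e-7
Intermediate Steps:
b(M) = ¾ - 1/M (b(M) = 3*(¼) - 1/M = ¾ - 1/M)
q = 5353 (q = 53*101 = 5353)
1/((-235 + F(7, b(-2)))*q) = 1/((-235 - 16)*5353) = 1/(-251*5353) = 1/(-1343603) = -1/1343603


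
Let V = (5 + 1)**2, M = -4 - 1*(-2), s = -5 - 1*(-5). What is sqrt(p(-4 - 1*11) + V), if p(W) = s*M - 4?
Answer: 4*sqrt(2) ≈ 5.6569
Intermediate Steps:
s = 0 (s = -5 + 5 = 0)
M = -2 (M = -4 + 2 = -2)
p(W) = -4 (p(W) = 0*(-2) - 4 = 0 - 4 = -4)
V = 36 (V = 6**2 = 36)
sqrt(p(-4 - 1*11) + V) = sqrt(-4 + 36) = sqrt(32) = 4*sqrt(2)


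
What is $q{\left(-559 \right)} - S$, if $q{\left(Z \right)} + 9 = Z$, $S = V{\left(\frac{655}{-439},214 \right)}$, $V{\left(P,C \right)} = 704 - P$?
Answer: $- \frac{559063}{439} \approx -1273.5$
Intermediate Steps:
$S = \frac{309711}{439}$ ($S = 704 - \frac{655}{-439} = 704 - 655 \left(- \frac{1}{439}\right) = 704 - - \frac{655}{439} = 704 + \frac{655}{439} = \frac{309711}{439} \approx 705.49$)
$q{\left(Z \right)} = -9 + Z$
$q{\left(-559 \right)} - S = \left(-9 - 559\right) - \frac{309711}{439} = -568 - \frac{309711}{439} = - \frac{559063}{439}$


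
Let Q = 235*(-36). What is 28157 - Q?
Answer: 36617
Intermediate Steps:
Q = -8460
28157 - Q = 28157 - 1*(-8460) = 28157 + 8460 = 36617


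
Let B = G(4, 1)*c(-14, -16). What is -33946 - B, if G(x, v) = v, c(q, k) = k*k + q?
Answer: -34188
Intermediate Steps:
c(q, k) = q + k² (c(q, k) = k² + q = q + k²)
B = 242 (B = 1*(-14 + (-16)²) = 1*(-14 + 256) = 1*242 = 242)
-33946 - B = -33946 - 1*242 = -33946 - 242 = -34188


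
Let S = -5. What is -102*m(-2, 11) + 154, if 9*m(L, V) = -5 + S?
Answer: 802/3 ≈ 267.33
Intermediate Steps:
m(L, V) = -10/9 (m(L, V) = (-5 - 5)/9 = (⅑)*(-10) = -10/9)
-102*m(-2, 11) + 154 = -102*(-10/9) + 154 = 340/3 + 154 = 802/3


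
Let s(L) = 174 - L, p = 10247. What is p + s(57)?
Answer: 10364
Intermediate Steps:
p + s(57) = 10247 + (174 - 1*57) = 10247 + (174 - 57) = 10247 + 117 = 10364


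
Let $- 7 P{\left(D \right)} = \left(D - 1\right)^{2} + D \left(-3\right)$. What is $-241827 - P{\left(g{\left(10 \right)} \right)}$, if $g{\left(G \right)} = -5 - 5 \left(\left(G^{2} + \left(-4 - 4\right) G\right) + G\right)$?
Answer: $-238284$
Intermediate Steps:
$g{\left(G \right)} = -5 - 5 G^{2} + 35 G$ ($g{\left(G \right)} = -5 - 5 \left(\left(G^{2} + \left(-4 - 4\right) G\right) + G\right) = -5 - 5 \left(\left(G^{2} - 8 G\right) + G\right) = -5 - 5 \left(G^{2} - 7 G\right) = -5 - \left(- 35 G + 5 G^{2}\right) = -5 - 5 G^{2} + 35 G$)
$P{\left(D \right)} = - \frac{\left(-1 + D\right)^{2}}{7} + \frac{3 D}{7}$ ($P{\left(D \right)} = - \frac{\left(D - 1\right)^{2} + D \left(-3\right)}{7} = - \frac{\left(-1 + D\right)^{2} - 3 D}{7} = - \frac{\left(-1 + D\right)^{2}}{7} + \frac{3 D}{7}$)
$-241827 - P{\left(g{\left(10 \right)} \right)} = -241827 - \left(- \frac{\left(-1 - \left(-345 + 500\right)\right)^{2}}{7} + \frac{3 \left(-5 - 5 \cdot 10^{2} + 35 \cdot 10\right)}{7}\right) = -241827 - \left(- \frac{\left(-1 - 155\right)^{2}}{7} + \frac{3 \left(-5 - 500 + 350\right)}{7}\right) = -241827 - \left(- \frac{\left(-1 - 155\right)^{2}}{7} + \frac{3}{7} \left(-155\right)\right) = -241827 - \left(- \frac{\left(-156\right)^{2}}{7} - \frac{465}{7}\right) = -241827 - \left(\left(- \frac{1}{7}\right) 24336 - \frac{465}{7}\right) = -241827 - \left(- \frac{24336}{7} - \frac{465}{7}\right) = -241827 - -3543 = -241827 + 3543 = -238284$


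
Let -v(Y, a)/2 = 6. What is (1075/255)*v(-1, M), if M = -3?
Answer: -860/17 ≈ -50.588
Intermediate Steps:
v(Y, a) = -12 (v(Y, a) = -2*6 = -12)
(1075/255)*v(-1, M) = (1075/255)*(-12) = (1075*(1/255))*(-12) = (215/51)*(-12) = -860/17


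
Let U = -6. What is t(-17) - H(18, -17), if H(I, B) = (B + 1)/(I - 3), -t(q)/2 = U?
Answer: 196/15 ≈ 13.067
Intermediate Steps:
t(q) = 12 (t(q) = -2*(-6) = 12)
H(I, B) = (1 + B)/(-3 + I)
t(-17) - H(18, -17) = 12 - (1 - 17)/(-3 + 18) = 12 - (-16)/15 = 12 - 1*(-16/15) = 12 + 16/15 = 196/15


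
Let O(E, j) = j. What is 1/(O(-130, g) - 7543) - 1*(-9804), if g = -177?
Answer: 75686879/7720 ≈ 9804.0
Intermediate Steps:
1/(O(-130, g) - 7543) - 1*(-9804) = 1/(-177 - 7543) - 1*(-9804) = 1/(-7720) + 9804 = -1/7720 + 9804 = 75686879/7720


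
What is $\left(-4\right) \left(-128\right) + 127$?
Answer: $639$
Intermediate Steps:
$\left(-4\right) \left(-128\right) + 127 = 512 + 127 = 639$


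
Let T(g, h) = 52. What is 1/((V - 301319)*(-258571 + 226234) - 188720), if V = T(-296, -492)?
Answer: 1/9741882259 ≈ 1.0265e-10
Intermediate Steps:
V = 52
1/((V - 301319)*(-258571 + 226234) - 188720) = 1/((52 - 301319)*(-258571 + 226234) - 188720) = 1/(-301267*(-32337) - 188720) = 1/(9742070979 - 188720) = 1/9741882259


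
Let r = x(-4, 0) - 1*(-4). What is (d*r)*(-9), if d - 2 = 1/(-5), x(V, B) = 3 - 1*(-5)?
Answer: -972/5 ≈ -194.40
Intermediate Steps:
x(V, B) = 8 (x(V, B) = 3 + 5 = 8)
d = 9/5 (d = 2 + 1/(-5) = 2 - ⅕ = 9/5 ≈ 1.8000)
r = 12 (r = 8 - 1*(-4) = 8 + 4 = 12)
(d*r)*(-9) = ((9/5)*12)*(-9) = (108/5)*(-9) = -972/5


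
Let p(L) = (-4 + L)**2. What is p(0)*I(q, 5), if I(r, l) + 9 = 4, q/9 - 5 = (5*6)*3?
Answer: -80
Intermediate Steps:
q = 855 (q = 45 + 9*((5*6)*3) = 45 + 9*(30*3) = 45 + 9*90 = 45 + 810 = 855)
I(r, l) = -5 (I(r, l) = -9 + 4 = -5)
p(0)*I(q, 5) = (-4 + 0)**2*(-5) = (-4)**2*(-5) = 16*(-5) = -80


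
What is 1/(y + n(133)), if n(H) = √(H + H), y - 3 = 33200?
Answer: 33203/1102438943 - √266/1102438943 ≈ 3.0103e-5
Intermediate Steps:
y = 33203 (y = 3 + 33200 = 33203)
n(H) = √2*√H (n(H) = √(2*H) = √2*√H)
1/(y + n(133)) = 1/(33203 + √2*√133) = 1/(33203 + √266)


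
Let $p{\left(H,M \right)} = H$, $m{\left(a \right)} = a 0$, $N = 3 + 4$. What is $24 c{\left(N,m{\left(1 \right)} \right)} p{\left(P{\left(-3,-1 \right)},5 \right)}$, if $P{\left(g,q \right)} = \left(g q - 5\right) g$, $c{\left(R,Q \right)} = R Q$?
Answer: $0$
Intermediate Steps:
$N = 7$
$m{\left(a \right)} = 0$
$c{\left(R,Q \right)} = Q R$
$P{\left(g,q \right)} = g \left(-5 + g q\right)$ ($P{\left(g,q \right)} = \left(-5 + g q\right) g = g \left(-5 + g q\right)$)
$24 c{\left(N,m{\left(1 \right)} \right)} p{\left(P{\left(-3,-1 \right)},5 \right)} = 24 \cdot 0 \cdot 7 \left(- 3 \left(-5 - -3\right)\right) = 24 \cdot 0 \left(- 3 \left(-5 + 3\right)\right) = 0 \left(\left(-3\right) \left(-2\right)\right) = 0 \cdot 6 = 0$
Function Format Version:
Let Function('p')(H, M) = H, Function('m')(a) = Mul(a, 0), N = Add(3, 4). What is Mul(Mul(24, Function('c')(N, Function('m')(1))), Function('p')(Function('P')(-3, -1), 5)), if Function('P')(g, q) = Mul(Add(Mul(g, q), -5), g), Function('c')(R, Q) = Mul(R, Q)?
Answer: 0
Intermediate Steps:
N = 7
Function('m')(a) = 0
Function('c')(R, Q) = Mul(Q, R)
Function('P')(g, q) = Mul(g, Add(-5, Mul(g, q))) (Function('P')(g, q) = Mul(Add(-5, Mul(g, q)), g) = Mul(g, Add(-5, Mul(g, q))))
Mul(Mul(24, Function('c')(N, Function('m')(1))), Function('p')(Function('P')(-3, -1), 5)) = Mul(Mul(24, Mul(0, 7)), Mul(-3, Add(-5, Mul(-3, -1)))) = Mul(Mul(24, 0), Mul(-3, Add(-5, 3))) = Mul(0, Mul(-3, -2)) = Mul(0, 6) = 0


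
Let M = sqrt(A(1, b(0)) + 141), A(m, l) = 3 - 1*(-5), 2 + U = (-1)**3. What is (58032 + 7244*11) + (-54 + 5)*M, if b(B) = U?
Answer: 137716 - 49*sqrt(149) ≈ 1.3712e+5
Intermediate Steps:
U = -3 (U = -2 + (-1)**3 = -2 - 1 = -3)
b(B) = -3
A(m, l) = 8 (A(m, l) = 3 + 5 = 8)
M = sqrt(149) (M = sqrt(8 + 141) = sqrt(149) ≈ 12.207)
(58032 + 7244*11) + (-54 + 5)*M = (58032 + 7244*11) + (-54 + 5)*sqrt(149) = (58032 + 79684) - 49*sqrt(149) = 137716 - 49*sqrt(149)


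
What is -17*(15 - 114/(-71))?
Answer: -20043/71 ≈ -282.30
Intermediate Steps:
-17*(15 - 114/(-71)) = -17*(15 - 114*(-1/71)) = -17*(15 + 114/71) = -17*1179/71 = -20043/71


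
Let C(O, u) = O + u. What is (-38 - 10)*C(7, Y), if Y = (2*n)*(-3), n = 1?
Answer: -48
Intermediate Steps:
Y = -6 (Y = (2*1)*(-3) = 2*(-3) = -6)
(-38 - 10)*C(7, Y) = (-38 - 10)*(7 - 6) = -48*1 = -48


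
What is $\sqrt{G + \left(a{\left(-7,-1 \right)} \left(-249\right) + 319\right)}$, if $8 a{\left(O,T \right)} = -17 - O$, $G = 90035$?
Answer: $\frac{\sqrt{362661}}{2} \approx 301.11$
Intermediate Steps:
$a{\left(O,T \right)} = - \frac{17}{8} - \frac{O}{8}$ ($a{\left(O,T \right)} = \frac{-17 - O}{8} = - \frac{17}{8} - \frac{O}{8}$)
$\sqrt{G + \left(a{\left(-7,-1 \right)} \left(-249\right) + 319\right)} = \sqrt{90035 + \left(\left(- \frac{17}{8} - - \frac{7}{8}\right) \left(-249\right) + 319\right)} = \sqrt{90035 + \left(\left(- \frac{17}{8} + \frac{7}{8}\right) \left(-249\right) + 319\right)} = \sqrt{90035 + \left(\left(- \frac{5}{4}\right) \left(-249\right) + 319\right)} = \sqrt{90035 + \left(\frac{1245}{4} + 319\right)} = \sqrt{90035 + \frac{2521}{4}} = \sqrt{\frac{362661}{4}} = \frac{\sqrt{362661}}{2}$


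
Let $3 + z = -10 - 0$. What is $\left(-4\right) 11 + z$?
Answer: $-57$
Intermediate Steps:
$z = -13$ ($z = -3 - 10 = -13$)
$\left(-4\right) 11 + z = \left(-4\right) 11 - 13 = -44 - 13 = -57$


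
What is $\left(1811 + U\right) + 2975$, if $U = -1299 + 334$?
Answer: $3821$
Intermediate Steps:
$U = -965$
$\left(1811 + U\right) + 2975 = \left(1811 - 965\right) + 2975 = 846 + 2975 = 3821$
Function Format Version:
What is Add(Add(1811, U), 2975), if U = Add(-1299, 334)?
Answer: 3821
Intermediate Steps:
U = -965
Add(Add(1811, U), 2975) = Add(Add(1811, -965), 2975) = Add(846, 2975) = 3821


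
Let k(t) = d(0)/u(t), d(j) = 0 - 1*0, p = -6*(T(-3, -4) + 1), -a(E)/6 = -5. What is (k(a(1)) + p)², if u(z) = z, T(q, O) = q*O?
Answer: 6084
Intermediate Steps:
T(q, O) = O*q
a(E) = 30 (a(E) = -6*(-5) = 30)
p = -78 (p = -6*(-4*(-3) + 1) = -6*(12 + 1) = -6*13 = -78)
d(j) = 0 (d(j) = 0 + 0 = 0)
k(t) = 0 (k(t) = 0/t = 0)
(k(a(1)) + p)² = (0 - 78)² = (-78)² = 6084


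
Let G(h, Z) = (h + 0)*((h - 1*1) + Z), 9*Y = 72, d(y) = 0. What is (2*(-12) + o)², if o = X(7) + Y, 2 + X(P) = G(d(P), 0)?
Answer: 324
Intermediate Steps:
Y = 8 (Y = (⅑)*72 = 8)
G(h, Z) = h*(-1 + Z + h) (G(h, Z) = h*((h - 1) + Z) = h*((-1 + h) + Z) = h*(-1 + Z + h))
X(P) = -2 (X(P) = -2 + 0*(-1 + 0 + 0) = -2 + 0*(-1) = -2 + 0 = -2)
o = 6 (o = -2 + 8 = 6)
(2*(-12) + o)² = (2*(-12) + 6)² = (-24 + 6)² = (-18)² = 324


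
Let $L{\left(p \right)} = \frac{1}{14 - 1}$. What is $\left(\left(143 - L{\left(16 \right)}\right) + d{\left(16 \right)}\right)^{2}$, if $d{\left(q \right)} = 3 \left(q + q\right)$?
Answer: $\frac{9647236}{169} \approx 57084.0$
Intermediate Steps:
$d{\left(q \right)} = 6 q$ ($d{\left(q \right)} = 3 \cdot 2 q = 6 q$)
$L{\left(p \right)} = \frac{1}{13}$
$\left(\left(143 - L{\left(16 \right)}\right) + d{\left(16 \right)}\right)^{2} = \left(\left(143 - \frac{1}{13}\right) + 6 \cdot 16\right)^{2} = \left(\left(143 - \frac{1}{13}\right) + 96\right)^{2} = \left(\frac{1858}{13} + 96\right)^{2} = \left(\frac{3106}{13}\right)^{2} = \frac{9647236}{169}$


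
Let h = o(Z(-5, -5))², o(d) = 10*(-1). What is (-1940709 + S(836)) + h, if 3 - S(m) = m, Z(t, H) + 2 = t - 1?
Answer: -1941442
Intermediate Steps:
Z(t, H) = -3 + t (Z(t, H) = -2 + (t - 1) = -2 + (-1 + t) = -3 + t)
o(d) = -10
S(m) = 3 - m
h = 100 (h = (-10)² = 100)
(-1940709 + S(836)) + h = (-1940709 + (3 - 1*836)) + 100 = (-1940709 + (3 - 836)) + 100 = (-1940709 - 833) + 100 = -1941542 + 100 = -1941442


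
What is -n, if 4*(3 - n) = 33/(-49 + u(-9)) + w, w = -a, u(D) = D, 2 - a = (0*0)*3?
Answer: -845/232 ≈ -3.6422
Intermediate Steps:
a = 2 (a = 2 - 0*0*3 = 2 - 0*3 = 2 - 1*0 = 2 + 0 = 2)
w = -2 (w = -1*2 = -2)
n = 845/232 (n = 3 - (33/(-49 - 9) - 2)/4 = 3 - (33/(-58) - 2)/4 = 3 - (-1/58*33 - 2)/4 = 3 - (-33/58 - 2)/4 = 3 - 1/4*(-149/58) = 3 + 149/232 = 845/232 ≈ 3.6422)
-n = -1*845/232 = -845/232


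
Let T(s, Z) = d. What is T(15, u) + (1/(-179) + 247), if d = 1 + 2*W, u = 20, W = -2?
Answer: 43675/179 ≈ 243.99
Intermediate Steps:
d = -3 (d = 1 + 2*(-2) = 1 - 4 = -3)
T(s, Z) = -3
T(15, u) + (1/(-179) + 247) = -3 + (1/(-179) + 247) = -3 + (-1/179 + 247) = -3 + 44212/179 = 43675/179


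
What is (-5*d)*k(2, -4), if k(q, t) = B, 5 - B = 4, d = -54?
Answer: 270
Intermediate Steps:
B = 1 (B = 5 - 1*4 = 5 - 4 = 1)
k(q, t) = 1
(-5*d)*k(2, -4) = -5*(-54)*1 = 270*1 = 270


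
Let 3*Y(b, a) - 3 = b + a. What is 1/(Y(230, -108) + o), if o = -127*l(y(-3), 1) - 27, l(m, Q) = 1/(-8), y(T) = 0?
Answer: 24/733 ≈ 0.032742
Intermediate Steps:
l(m, Q) = -⅛
Y(b, a) = 1 + a/3 + b/3 (Y(b, a) = 1 + (b + a)/3 = 1 + (a + b)/3 = 1 + (a/3 + b/3) = 1 + a/3 + b/3)
o = -89/8 (o = -127*(-⅛) - 27 = 127/8 - 27 = -89/8 ≈ -11.125)
1/(Y(230, -108) + o) = 1/((1 + (⅓)*(-108) + (⅓)*230) - 89/8) = 1/((1 - 36 + 230/3) - 89/8) = 1/(125/3 - 89/8) = 1/(733/24) = 24/733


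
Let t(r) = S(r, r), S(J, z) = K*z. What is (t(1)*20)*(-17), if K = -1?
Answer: 340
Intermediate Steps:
S(J, z) = -z
t(r) = -r
(t(1)*20)*(-17) = (-1*1*20)*(-17) = -1*20*(-17) = -20*(-17) = 340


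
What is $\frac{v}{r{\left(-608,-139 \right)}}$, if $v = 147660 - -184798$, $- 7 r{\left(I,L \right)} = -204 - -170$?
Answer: $\frac{1163603}{17} \approx 68447.0$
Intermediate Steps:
$r{\left(I,L \right)} = \frac{34}{7}$ ($r{\left(I,L \right)} = - \frac{-204 - -170}{7} = - \frac{-204 + 170}{7} = \left(- \frac{1}{7}\right) \left(-34\right) = \frac{34}{7}$)
$v = 332458$ ($v = 147660 + 184798 = 332458$)
$\frac{v}{r{\left(-608,-139 \right)}} = \frac{332458}{\frac{34}{7}} = 332458 \cdot \frac{7}{34} = \frac{1163603}{17}$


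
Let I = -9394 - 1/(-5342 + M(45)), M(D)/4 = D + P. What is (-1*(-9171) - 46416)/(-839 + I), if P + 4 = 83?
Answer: 180489270/49589117 ≈ 3.6397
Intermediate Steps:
P = 79 (P = -4 + 83 = 79)
M(D) = 316 + 4*D (M(D) = 4*(D + 79) = 4*(79 + D) = 316 + 4*D)
I = -45523323/4846 (I = -9394 - 1/(-5342 + (316 + 4*45)) = -9394 - 1/(-5342 + (316 + 180)) = -9394 - 1/(-5342 + 496) = -9394 - 1/(-4846) = -9394 - 1*(-1/4846) = -9394 + 1/4846 = -45523323/4846 ≈ -9394.0)
(-1*(-9171) - 46416)/(-839 + I) = (-1*(-9171) - 46416)/(-839 - 45523323/4846) = (9171 - 46416)/(-49589117/4846) = -37245*(-4846/49589117) = 180489270/49589117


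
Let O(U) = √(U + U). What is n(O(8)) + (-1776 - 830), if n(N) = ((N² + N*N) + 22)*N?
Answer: -2390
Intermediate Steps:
O(U) = √2*√U (O(U) = √(2*U) = √2*√U)
n(N) = N*(22 + 2*N²) (n(N) = ((N² + N²) + 22)*N = (2*N² + 22)*N = (22 + 2*N²)*N = N*(22 + 2*N²))
n(O(8)) + (-1776 - 830) = 2*(√2*√8)*(11 + (√2*√8)²) + (-1776 - 830) = 2*(√2*(2*√2))*(11 + (√2*(2*√2))²) - 2606 = 2*4*(11 + 4²) - 2606 = 2*4*(11 + 16) - 2606 = 2*4*27 - 2606 = 216 - 2606 = -2390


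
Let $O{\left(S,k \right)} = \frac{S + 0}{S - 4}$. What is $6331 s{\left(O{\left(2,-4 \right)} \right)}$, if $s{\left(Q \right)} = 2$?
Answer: $12662$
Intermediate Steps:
$O{\left(S,k \right)} = \frac{S}{-4 + S}$
$6331 s{\left(O{\left(2,-4 \right)} \right)} = 6331 \cdot 2 = 12662$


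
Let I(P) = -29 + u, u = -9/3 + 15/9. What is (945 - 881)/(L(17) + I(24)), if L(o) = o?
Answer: -24/5 ≈ -4.8000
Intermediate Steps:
u = -4/3 (u = -9*⅓ + 15*(⅑) = -3 + 5/3 = -4/3 ≈ -1.3333)
I(P) = -91/3 (I(P) = -29 - 4/3 = -91/3)
(945 - 881)/(L(17) + I(24)) = (945 - 881)/(17 - 91/3) = 64/(-40/3) = 64*(-3/40) = -24/5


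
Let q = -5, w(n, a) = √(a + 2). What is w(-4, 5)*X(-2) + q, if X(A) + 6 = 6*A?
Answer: -5 - 18*√7 ≈ -52.624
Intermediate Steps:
w(n, a) = √(2 + a)
X(A) = -6 + 6*A
w(-4, 5)*X(-2) + q = √(2 + 5)*(-6 + 6*(-2)) - 5 = √7*(-6 - 12) - 5 = √7*(-18) - 5 = -18*√7 - 5 = -5 - 18*√7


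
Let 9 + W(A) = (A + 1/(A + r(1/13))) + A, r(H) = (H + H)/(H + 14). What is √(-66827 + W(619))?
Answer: 3*I*√93529129308429/113279 ≈ 256.12*I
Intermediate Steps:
r(H) = 2*H/(14 + H) (r(H) = (2*H)/(14 + H) = 2*H/(14 + H))
W(A) = -9 + 1/(2/183 + A) + 2*A (W(A) = -9 + ((A + 1/(A + 2/(13*(14 + 1/13)))) + A) = -9 + ((A + 1/(A + 2*(1/13)/(14 + 1/13))) + A) = -9 + ((A + 1/(A + 2*(1/13)/(183/13))) + A) = -9 + ((A + 1/(A + 2*(1/13)*(13/183))) + A) = -9 + ((A + 1/(A + 2/183)) + A) = -9 + ((A + 1/(2/183 + A)) + A) = -9 + (1/(2/183 + A) + 2*A) = -9 + 1/(2/183 + A) + 2*A)
√(-66827 + W(619)) = √(-66827 + (165 - 1643*619 + 366*619²)/(2 + 183*619)) = √(-66827 + (165 - 1017017 + 366*383161)/(2 + 113277)) = √(-66827 + (165 - 1017017 + 140236926)/113279) = √(-66827 + (1/113279)*139220074) = √(-66827 + 139220074/113279) = √(-7430875659/113279) = 3*I*√93529129308429/113279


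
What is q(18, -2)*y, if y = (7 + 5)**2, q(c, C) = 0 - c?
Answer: -2592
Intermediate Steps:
q(c, C) = -c
y = 144 (y = 12**2 = 144)
q(18, -2)*y = -1*18*144 = -18*144 = -2592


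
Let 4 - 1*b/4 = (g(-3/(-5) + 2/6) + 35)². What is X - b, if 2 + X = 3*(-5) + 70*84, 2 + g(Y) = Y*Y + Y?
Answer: 541302619/50625 ≈ 10692.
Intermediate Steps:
g(Y) = -2 + Y + Y² (g(Y) = -2 + (Y*Y + Y) = -2 + (Y² + Y) = -2 + (Y + Y²) = -2 + Y + Y²)
b = -244488244/50625 (b = 16 - 4*((-2 + (-3/(-5) + 2/6) + (-3/(-5) + 2/6)²) + 35)² = 16 - 4*((-2 + (-3*(-⅕) + 2*(⅙)) + (-3*(-⅕) + 2*(⅙))²) + 35)² = 16 - 4*((-2 + (⅗ + ⅓) + (⅗ + ⅓)²) + 35)² = 16 - 4*((-2 + 14/15 + (14/15)²) + 35)² = 16 - 4*((-2 + 14/15 + 196/225) + 35)² = 16 - 4*(-44/225 + 35)² = 16 - 4*(7831/225)² = 16 - 4*61324561/50625 = 16 - 245298244/50625 = -244488244/50625 ≈ -4829.4)
X = 5863 (X = -2 + (3*(-5) + 70*84) = -2 + (-15 + 5880) = -2 + 5865 = 5863)
X - b = 5863 - 1*(-244488244/50625) = 5863 + 244488244/50625 = 541302619/50625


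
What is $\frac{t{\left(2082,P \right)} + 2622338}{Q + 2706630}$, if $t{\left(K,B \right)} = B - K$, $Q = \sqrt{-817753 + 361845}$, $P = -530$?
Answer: $\frac{1772657245845}{1831461603202} - \frac{1309863 i \sqrt{113977}}{1831461603202} \approx 0.96789 - 0.00024146 i$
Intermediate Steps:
$Q = 2 i \sqrt{113977}$ ($Q = \sqrt{-455908} = 2 i \sqrt{113977} \approx 675.21 i$)
$\frac{t{\left(2082,P \right)} + 2622338}{Q + 2706630} = \frac{\left(-530 - 2082\right) + 2622338}{2 i \sqrt{113977} + 2706630} = \frac{\left(-530 - 2082\right) + 2622338}{2706630 + 2 i \sqrt{113977}} = \frac{-2612 + 2622338}{2706630 + 2 i \sqrt{113977}} = \frac{2619726}{2706630 + 2 i \sqrt{113977}}$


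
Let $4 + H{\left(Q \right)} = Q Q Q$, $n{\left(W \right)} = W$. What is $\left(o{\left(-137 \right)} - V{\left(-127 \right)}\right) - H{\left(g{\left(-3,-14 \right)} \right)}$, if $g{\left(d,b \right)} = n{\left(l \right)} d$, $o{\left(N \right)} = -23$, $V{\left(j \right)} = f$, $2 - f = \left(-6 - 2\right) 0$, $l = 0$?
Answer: $-21$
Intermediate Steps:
$f = 2$ ($f = 2 - \left(-6 - 2\right) 0 = 2 - \left(-8\right) 0 = 2 - 0 = 2 + 0 = 2$)
$V{\left(j \right)} = 2$
$g{\left(d,b \right)} = 0$ ($g{\left(d,b \right)} = 0 d = 0$)
$H{\left(Q \right)} = -4 + Q^{3}$ ($H{\left(Q \right)} = -4 + Q Q Q = -4 + Q^{2} Q = -4 + Q^{3}$)
$\left(o{\left(-137 \right)} - V{\left(-127 \right)}\right) - H{\left(g{\left(-3,-14 \right)} \right)} = \left(-23 - 2\right) - \left(-4 + 0^{3}\right) = \left(-23 - 2\right) - \left(-4 + 0\right) = -25 - -4 = -25 + 4 = -21$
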